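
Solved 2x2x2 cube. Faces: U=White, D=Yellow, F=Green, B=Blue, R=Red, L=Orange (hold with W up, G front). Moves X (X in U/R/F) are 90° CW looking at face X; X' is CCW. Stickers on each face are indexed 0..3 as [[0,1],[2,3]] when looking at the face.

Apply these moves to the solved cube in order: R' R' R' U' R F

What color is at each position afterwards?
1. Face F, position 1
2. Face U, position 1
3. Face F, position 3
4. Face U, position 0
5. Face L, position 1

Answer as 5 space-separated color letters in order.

After move 1 (R'): R=RRRR U=WBWB F=GWGW D=YGYG B=YBYB
After move 2 (R'): R=RRRR U=WYWY F=GBGB D=YWYW B=GBGB
After move 3 (R'): R=RRRR U=WGWG F=GYGY D=YBYB B=WBWB
After move 4 (U'): U=GGWW F=OOGY R=GYRR B=RRWB L=WBOO
After move 5 (R): R=RGRY U=GOWY F=OBGB D=YWYR B=WRGB
After move 6 (F): F=GOBB U=GOOB R=WGYY D=RRYR L=WYOW
Query 1: F[1] = O
Query 2: U[1] = O
Query 3: F[3] = B
Query 4: U[0] = G
Query 5: L[1] = Y

Answer: O O B G Y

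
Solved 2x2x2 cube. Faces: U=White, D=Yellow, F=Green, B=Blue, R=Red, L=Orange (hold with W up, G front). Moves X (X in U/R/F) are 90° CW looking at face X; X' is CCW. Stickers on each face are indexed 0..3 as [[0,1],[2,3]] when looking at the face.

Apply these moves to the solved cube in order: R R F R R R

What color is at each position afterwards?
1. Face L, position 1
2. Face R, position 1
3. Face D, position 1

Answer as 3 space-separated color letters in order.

After move 1 (R): R=RRRR U=WGWG F=GYGY D=YBYB B=WBWB
After move 2 (R): R=RRRR U=WYWY F=GBGB D=YWYW B=GBGB
After move 3 (F): F=GGBB U=WYOO R=WRYR D=RRYW L=OYOW
After move 4 (R): R=YWRR U=WGOB F=GRBW D=RGYG B=OBYB
After move 5 (R): R=RYRW U=WROW F=GGBG D=RYYO B=BBGB
After move 6 (R): R=RRWY U=WGOG F=GYBO D=RGYB B=WBRB
Query 1: L[1] = Y
Query 2: R[1] = R
Query 3: D[1] = G

Answer: Y R G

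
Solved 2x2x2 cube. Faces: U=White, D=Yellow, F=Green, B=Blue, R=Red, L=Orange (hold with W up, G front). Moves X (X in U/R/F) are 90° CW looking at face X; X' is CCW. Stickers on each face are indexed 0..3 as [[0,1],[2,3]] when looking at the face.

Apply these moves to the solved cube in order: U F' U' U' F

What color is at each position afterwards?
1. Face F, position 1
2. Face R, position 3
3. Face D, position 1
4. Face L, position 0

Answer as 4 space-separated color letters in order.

After move 1 (U): U=WWWW F=RRGG R=BBRR B=OOBB L=GGOO
After move 2 (F'): F=RGRG U=WWBR R=YBYR D=GOYY L=GWOW
After move 3 (U'): U=WRWB F=GWRG R=RGYR B=YBBB L=OOOW
After move 4 (U'): U=RBWW F=OORG R=GWYR B=RGBB L=YBOW
After move 5 (F): F=ROGO U=RBWB R=WWWR D=YGYY L=YGOO
Query 1: F[1] = O
Query 2: R[3] = R
Query 3: D[1] = G
Query 4: L[0] = Y

Answer: O R G Y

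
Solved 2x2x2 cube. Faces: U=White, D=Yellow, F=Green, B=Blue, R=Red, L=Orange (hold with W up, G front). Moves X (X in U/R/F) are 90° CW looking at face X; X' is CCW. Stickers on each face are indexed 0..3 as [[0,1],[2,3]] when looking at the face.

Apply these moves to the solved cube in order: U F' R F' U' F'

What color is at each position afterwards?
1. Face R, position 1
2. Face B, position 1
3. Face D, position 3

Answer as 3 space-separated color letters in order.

After move 1 (U): U=WWWW F=RRGG R=BBRR B=OOBB L=GGOO
After move 2 (F'): F=RGRG U=WWBR R=YBYR D=GOYY L=GWOW
After move 3 (R): R=YYRB U=WGBG F=RORY D=GBYO B=ROWB
After move 4 (F'): F=OYRR U=WGYR R=BYGB D=WWYO L=GGOB
After move 5 (U'): U=GRWY F=GGRR R=OYGB B=BYWB L=ROOB
After move 6 (F'): F=GRGR U=GROG R=WYWB D=OBYO L=RYOW
Query 1: R[1] = Y
Query 2: B[1] = Y
Query 3: D[3] = O

Answer: Y Y O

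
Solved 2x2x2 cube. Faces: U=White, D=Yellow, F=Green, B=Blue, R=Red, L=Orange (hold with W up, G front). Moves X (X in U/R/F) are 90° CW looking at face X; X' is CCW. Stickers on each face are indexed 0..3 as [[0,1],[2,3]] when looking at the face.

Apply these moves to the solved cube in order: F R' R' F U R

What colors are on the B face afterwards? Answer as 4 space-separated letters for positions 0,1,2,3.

Answer: R R W B

Derivation:
After move 1 (F): F=GGGG U=WWOO R=WRWR D=RRYY L=OYOY
After move 2 (R'): R=RRWW U=WBOB F=GWGO D=RGYG B=YBRB
After move 3 (R'): R=RWRW U=WROY F=GBGB D=RWYO B=GBGB
After move 4 (F): F=GGBB U=WRYY R=OWYW D=RRYO L=OROW
After move 5 (U): U=YWYR F=OWBB R=GBYW B=ORGB L=GGOW
After move 6 (R): R=YGWB U=YWYB F=ORBO D=RGYO B=RRWB
Query: B face = RRWB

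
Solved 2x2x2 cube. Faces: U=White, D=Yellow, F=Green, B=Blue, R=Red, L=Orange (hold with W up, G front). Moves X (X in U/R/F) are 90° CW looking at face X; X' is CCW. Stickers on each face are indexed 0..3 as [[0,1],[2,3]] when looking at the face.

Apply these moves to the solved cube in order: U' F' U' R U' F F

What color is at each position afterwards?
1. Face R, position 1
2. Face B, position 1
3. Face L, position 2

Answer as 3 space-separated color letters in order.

Answer: O O O

Derivation:
After move 1 (U'): U=WWWW F=OOGG R=GGRR B=RRBB L=BBOO
After move 2 (F'): F=OGOG U=WWGR R=YGYR D=BOYY L=BWOW
After move 3 (U'): U=WRWG F=BWOG R=OGYR B=YGBB L=RROW
After move 4 (R): R=YORG U=WWWG F=BOOY D=BBYY B=GGRB
After move 5 (U'): U=WGWW F=RROY R=BORG B=YORB L=GGOW
After move 6 (F): F=ORYR U=WGWG R=WOWG D=RBYY L=GBOB
After move 7 (F): F=YORR U=WGBB R=WOGG D=WWYY L=GROB
Query 1: R[1] = O
Query 2: B[1] = O
Query 3: L[2] = O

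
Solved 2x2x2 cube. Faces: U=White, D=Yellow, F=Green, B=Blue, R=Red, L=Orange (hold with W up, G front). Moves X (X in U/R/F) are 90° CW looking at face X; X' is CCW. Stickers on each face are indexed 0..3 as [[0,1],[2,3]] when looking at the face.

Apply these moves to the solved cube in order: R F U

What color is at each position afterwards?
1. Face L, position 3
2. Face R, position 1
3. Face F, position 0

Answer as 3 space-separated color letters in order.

After move 1 (R): R=RRRR U=WGWG F=GYGY D=YBYB B=WBWB
After move 2 (F): F=GGYY U=WGOO R=WRGR D=RRYB L=OYOB
After move 3 (U): U=OWOG F=WRYY R=WBGR B=OYWB L=GGOB
Query 1: L[3] = B
Query 2: R[1] = B
Query 3: F[0] = W

Answer: B B W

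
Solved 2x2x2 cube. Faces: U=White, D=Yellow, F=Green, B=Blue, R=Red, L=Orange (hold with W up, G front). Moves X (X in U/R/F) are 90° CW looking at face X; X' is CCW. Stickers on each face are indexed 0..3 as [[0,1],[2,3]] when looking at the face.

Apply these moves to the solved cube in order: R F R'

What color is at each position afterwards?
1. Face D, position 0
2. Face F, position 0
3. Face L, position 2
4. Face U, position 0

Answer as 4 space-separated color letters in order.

Answer: R G O W

Derivation:
After move 1 (R): R=RRRR U=WGWG F=GYGY D=YBYB B=WBWB
After move 2 (F): F=GGYY U=WGOO R=WRGR D=RRYB L=OYOB
After move 3 (R'): R=RRWG U=WWOW F=GGYO D=RGYY B=BBRB
Query 1: D[0] = R
Query 2: F[0] = G
Query 3: L[2] = O
Query 4: U[0] = W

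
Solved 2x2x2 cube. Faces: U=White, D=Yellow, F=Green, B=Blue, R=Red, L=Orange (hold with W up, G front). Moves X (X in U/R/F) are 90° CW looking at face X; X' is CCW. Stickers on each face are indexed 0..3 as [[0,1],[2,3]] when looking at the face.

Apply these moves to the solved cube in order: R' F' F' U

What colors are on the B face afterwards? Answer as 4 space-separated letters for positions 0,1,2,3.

After move 1 (R'): R=RRRR U=WBWB F=GWGW D=YGYG B=YBYB
After move 2 (F'): F=WWGG U=WBRR R=GRYR D=OOYG L=OBOW
After move 3 (F'): F=WGWG U=WBGY R=OROR D=BWYG L=OROR
After move 4 (U): U=GWYB F=ORWG R=YBOR B=ORYB L=WGOR
Query: B face = ORYB

Answer: O R Y B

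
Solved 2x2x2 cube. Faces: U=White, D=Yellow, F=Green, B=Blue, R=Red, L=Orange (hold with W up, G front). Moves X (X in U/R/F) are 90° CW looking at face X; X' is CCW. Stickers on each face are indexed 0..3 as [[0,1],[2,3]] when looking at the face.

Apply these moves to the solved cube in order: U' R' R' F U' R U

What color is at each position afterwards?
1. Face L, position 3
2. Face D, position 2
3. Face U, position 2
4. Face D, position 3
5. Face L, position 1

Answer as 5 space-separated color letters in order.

Answer: W Y B W R

Derivation:
After move 1 (U'): U=WWWW F=OOGG R=GGRR B=RRBB L=BBOO
After move 2 (R'): R=GRGR U=WBWR F=OWGW D=YOYG B=YRYB
After move 3 (R'): R=RRGG U=WYWY F=OBGR D=YWYW B=GROB
After move 4 (F): F=GORB U=WYOB R=WRYG D=GRYW L=BYOW
After move 5 (U'): U=YBWO F=BYRB R=GOYG B=WROB L=GROW
After move 6 (R): R=YGGO U=YYWB F=BRRW D=GOYW B=ORBB
After move 7 (U): U=WYBY F=YGRW R=ORGO B=GRBB L=BROW
Query 1: L[3] = W
Query 2: D[2] = Y
Query 3: U[2] = B
Query 4: D[3] = W
Query 5: L[1] = R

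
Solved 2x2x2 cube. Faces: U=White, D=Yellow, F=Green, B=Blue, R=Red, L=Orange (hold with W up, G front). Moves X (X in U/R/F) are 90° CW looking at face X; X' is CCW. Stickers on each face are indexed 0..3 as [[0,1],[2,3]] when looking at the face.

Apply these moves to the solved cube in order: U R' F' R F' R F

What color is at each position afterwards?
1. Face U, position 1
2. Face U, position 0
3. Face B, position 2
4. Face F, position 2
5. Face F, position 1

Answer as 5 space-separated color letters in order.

After move 1 (U): U=WWWW F=RRGG R=BBRR B=OOBB L=GGOO
After move 2 (R'): R=BRBR U=WBWO F=RWGW D=YRYG B=YOYB
After move 3 (F'): F=WWRG U=WBBB R=RRYR D=GOYG L=GOOW
After move 4 (R): R=YRRR U=WWBG F=WORG D=GYYY B=BOBB
After move 5 (F'): F=OGWR U=WWYR R=YRGR D=OWYY L=GGOB
After move 6 (R): R=GYRR U=WGYR F=OWWY D=OBYB B=ROWB
After move 7 (F): F=WOYW U=WGBG R=YYRR D=RGYB L=GOOB
Query 1: U[1] = G
Query 2: U[0] = W
Query 3: B[2] = W
Query 4: F[2] = Y
Query 5: F[1] = O

Answer: G W W Y O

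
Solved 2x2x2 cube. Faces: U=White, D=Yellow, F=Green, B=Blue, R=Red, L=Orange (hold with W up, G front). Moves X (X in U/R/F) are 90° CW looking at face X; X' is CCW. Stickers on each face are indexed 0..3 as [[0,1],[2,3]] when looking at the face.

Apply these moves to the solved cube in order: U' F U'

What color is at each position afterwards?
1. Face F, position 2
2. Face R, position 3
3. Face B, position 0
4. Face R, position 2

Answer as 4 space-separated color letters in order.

Answer: G R W W

Derivation:
After move 1 (U'): U=WWWW F=OOGG R=GGRR B=RRBB L=BBOO
After move 2 (F): F=GOGO U=WWOB R=WGWR D=RGYY L=BYOY
After move 3 (U'): U=WBWO F=BYGO R=GOWR B=WGBB L=RROY
Query 1: F[2] = G
Query 2: R[3] = R
Query 3: B[0] = W
Query 4: R[2] = W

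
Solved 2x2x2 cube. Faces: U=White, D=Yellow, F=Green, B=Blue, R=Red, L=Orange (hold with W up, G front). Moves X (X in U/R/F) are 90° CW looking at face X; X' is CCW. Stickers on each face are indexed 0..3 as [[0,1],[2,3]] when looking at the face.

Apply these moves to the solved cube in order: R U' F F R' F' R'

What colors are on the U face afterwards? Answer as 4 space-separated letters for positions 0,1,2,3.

Answer: G W Y B

Derivation:
After move 1 (R): R=RRRR U=WGWG F=GYGY D=YBYB B=WBWB
After move 2 (U'): U=GGWW F=OOGY R=GYRR B=RRWB L=WBOO
After move 3 (F): F=GOYO U=GGOB R=WYWR D=RGYB L=WYOB
After move 4 (F): F=YGOO U=GGBY R=OYBR D=WWYB L=WROG
After move 5 (R'): R=YROB U=GWBR F=YGOY D=WGYO B=BRWB
After move 6 (F'): F=GYYO U=GWYO R=GRWB D=RGYO L=WROB
After move 7 (R'): R=RBGW U=GWYB F=GWYO D=RYYO B=ORGB
Query: U face = GWYB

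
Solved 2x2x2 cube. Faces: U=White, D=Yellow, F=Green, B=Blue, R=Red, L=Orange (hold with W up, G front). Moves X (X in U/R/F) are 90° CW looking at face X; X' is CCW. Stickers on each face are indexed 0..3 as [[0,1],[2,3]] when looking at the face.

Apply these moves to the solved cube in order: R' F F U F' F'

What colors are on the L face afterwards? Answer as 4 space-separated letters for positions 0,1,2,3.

Answer: W O O Y

Derivation:
After move 1 (R'): R=RRRR U=WBWB F=GWGW D=YGYG B=YBYB
After move 2 (F): F=GGWW U=WBOO R=WRBR D=RRYG L=OYOG
After move 3 (F): F=WGWG U=WBGY R=OROR D=BWYG L=OROR
After move 4 (U): U=GWYB F=ORWG R=YBOR B=ORYB L=WGOR
After move 5 (F'): F=RGOW U=GWYO R=WBBR D=GRYG L=WBOY
After move 6 (F'): F=GWRO U=GWWB R=RBGR D=BYYG L=WOOY
Query: L face = WOOY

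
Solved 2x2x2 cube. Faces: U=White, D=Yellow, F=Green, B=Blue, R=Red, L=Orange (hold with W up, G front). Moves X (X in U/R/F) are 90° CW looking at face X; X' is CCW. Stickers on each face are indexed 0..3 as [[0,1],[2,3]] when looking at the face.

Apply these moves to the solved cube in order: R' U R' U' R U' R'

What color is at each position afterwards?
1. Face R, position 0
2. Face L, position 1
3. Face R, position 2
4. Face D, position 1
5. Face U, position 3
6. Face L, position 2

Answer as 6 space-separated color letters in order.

Answer: R R G O Y O

Derivation:
After move 1 (R'): R=RRRR U=WBWB F=GWGW D=YGYG B=YBYB
After move 2 (U): U=WWBB F=RRGW R=YBRR B=OOYB L=GWOO
After move 3 (R'): R=BRYR U=WYBO F=RWGB D=YRYW B=GOGB
After move 4 (U'): U=YOWB F=GWGB R=RWYR B=BRGB L=GOOO
After move 5 (R): R=YRRW U=YWWB F=GRGW D=YGYB B=BROB
After move 6 (U'): U=WBYW F=GOGW R=GRRW B=YROB L=BROO
After move 7 (R'): R=RWGR U=WOYY F=GBGW D=YOYW B=BRGB
Query 1: R[0] = R
Query 2: L[1] = R
Query 3: R[2] = G
Query 4: D[1] = O
Query 5: U[3] = Y
Query 6: L[2] = O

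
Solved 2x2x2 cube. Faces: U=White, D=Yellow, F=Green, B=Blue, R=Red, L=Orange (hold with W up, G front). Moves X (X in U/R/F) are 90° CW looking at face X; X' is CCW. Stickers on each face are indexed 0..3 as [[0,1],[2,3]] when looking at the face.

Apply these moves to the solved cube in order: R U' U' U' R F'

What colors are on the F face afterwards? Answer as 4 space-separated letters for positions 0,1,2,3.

Answer: B B R G

Derivation:
After move 1 (R): R=RRRR U=WGWG F=GYGY D=YBYB B=WBWB
After move 2 (U'): U=GGWW F=OOGY R=GYRR B=RRWB L=WBOO
After move 3 (U'): U=GWGW F=WBGY R=OORR B=GYWB L=RROO
After move 4 (U'): U=WWGG F=RRGY R=WBRR B=OOWB L=GYOO
After move 5 (R): R=RWRB U=WRGY F=RBGB D=YWYO B=GOWB
After move 6 (F'): F=BBRG U=WRRR R=WWYB D=YOYO L=GYOG
Query: F face = BBRG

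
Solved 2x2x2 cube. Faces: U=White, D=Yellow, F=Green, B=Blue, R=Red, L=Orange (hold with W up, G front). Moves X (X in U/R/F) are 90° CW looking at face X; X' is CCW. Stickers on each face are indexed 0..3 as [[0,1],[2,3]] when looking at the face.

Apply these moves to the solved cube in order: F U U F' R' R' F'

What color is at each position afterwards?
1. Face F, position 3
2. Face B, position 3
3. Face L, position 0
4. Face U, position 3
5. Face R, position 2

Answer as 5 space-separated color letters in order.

Answer: B B W Y R

Derivation:
After move 1 (F): F=GGGG U=WWOO R=WRWR D=RRYY L=OYOY
After move 2 (U): U=OWOW F=WRGG R=BBWR B=OYBB L=GGOY
After move 3 (U): U=OOWW F=BBGG R=OYWR B=GGBB L=WROY
After move 4 (F'): F=BGBG U=OOOW R=RYRR D=RYYY L=WWOW
After move 5 (R'): R=YRRR U=OBOG F=BOBW D=RGYG B=YGYB
After move 6 (R'): R=RRYR U=OYOY F=BBBG D=ROYW B=GGGB
After move 7 (F'): F=BGBB U=OYRY R=ORRR D=WWYW L=WYOO
Query 1: F[3] = B
Query 2: B[3] = B
Query 3: L[0] = W
Query 4: U[3] = Y
Query 5: R[2] = R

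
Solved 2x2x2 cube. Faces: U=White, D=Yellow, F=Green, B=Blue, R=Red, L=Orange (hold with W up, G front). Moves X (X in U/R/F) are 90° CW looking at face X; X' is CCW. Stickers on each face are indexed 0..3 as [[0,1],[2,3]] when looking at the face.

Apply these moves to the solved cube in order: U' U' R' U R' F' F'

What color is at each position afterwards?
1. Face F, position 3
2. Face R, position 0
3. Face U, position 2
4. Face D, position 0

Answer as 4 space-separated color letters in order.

Answer: O O R R

Derivation:
After move 1 (U'): U=WWWW F=OOGG R=GGRR B=RRBB L=BBOO
After move 2 (U'): U=WWWW F=BBGG R=OORR B=GGBB L=RROO
After move 3 (R'): R=OROR U=WBWG F=BWGW D=YBYG B=YGYB
After move 4 (U): U=WWGB F=ORGW R=YGOR B=RRYB L=BWOO
After move 5 (R'): R=GRYO U=WYGR F=OWGB D=YRYW B=GRBB
After move 6 (F'): F=WBOG U=WYGY R=RRYO D=WOYW L=BROG
After move 7 (F'): F=BGWO U=WYRY R=ORWO D=RGYW L=BYOG
Query 1: F[3] = O
Query 2: R[0] = O
Query 3: U[2] = R
Query 4: D[0] = R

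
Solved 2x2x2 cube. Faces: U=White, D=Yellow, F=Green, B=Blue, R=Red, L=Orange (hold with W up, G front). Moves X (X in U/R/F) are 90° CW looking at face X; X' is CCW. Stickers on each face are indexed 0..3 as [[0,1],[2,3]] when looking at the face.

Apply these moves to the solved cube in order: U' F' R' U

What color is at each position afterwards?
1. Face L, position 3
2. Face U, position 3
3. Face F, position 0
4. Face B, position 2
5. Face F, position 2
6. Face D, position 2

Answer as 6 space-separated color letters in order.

Answer: W B G O O Y

Derivation:
After move 1 (U'): U=WWWW F=OOGG R=GGRR B=RRBB L=BBOO
After move 2 (F'): F=OGOG U=WWGR R=YGYR D=BOYY L=BWOW
After move 3 (R'): R=GRYY U=WBGR F=OWOR D=BGYG B=YROB
After move 4 (U): U=GWRB F=GROR R=YRYY B=BWOB L=OWOW
Query 1: L[3] = W
Query 2: U[3] = B
Query 3: F[0] = G
Query 4: B[2] = O
Query 5: F[2] = O
Query 6: D[2] = Y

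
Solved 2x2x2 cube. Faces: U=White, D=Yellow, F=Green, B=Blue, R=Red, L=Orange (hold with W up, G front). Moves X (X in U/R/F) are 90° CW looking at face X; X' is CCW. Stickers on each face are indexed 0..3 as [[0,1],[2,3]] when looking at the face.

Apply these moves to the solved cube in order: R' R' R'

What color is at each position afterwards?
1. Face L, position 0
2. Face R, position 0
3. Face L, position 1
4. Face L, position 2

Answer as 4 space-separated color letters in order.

After move 1 (R'): R=RRRR U=WBWB F=GWGW D=YGYG B=YBYB
After move 2 (R'): R=RRRR U=WYWY F=GBGB D=YWYW B=GBGB
After move 3 (R'): R=RRRR U=WGWG F=GYGY D=YBYB B=WBWB
Query 1: L[0] = O
Query 2: R[0] = R
Query 3: L[1] = O
Query 4: L[2] = O

Answer: O R O O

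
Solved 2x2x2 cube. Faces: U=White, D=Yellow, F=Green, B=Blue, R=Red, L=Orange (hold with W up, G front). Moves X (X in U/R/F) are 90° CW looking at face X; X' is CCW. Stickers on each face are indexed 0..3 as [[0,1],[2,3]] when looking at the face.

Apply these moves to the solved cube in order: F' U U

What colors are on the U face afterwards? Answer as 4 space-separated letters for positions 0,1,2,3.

Answer: R R W W

Derivation:
After move 1 (F'): F=GGGG U=WWRR R=YRYR D=OOYY L=OWOW
After move 2 (U): U=RWRW F=YRGG R=BBYR B=OWBB L=GGOW
After move 3 (U): U=RRWW F=BBGG R=OWYR B=GGBB L=YROW
Query: U face = RRWW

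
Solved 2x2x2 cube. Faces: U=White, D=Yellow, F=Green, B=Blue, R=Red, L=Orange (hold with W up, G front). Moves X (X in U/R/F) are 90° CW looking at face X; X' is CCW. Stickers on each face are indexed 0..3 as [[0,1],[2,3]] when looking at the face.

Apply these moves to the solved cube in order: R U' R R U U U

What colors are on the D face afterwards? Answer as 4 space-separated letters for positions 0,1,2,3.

Answer: Y G Y W

Derivation:
After move 1 (R): R=RRRR U=WGWG F=GYGY D=YBYB B=WBWB
After move 2 (U'): U=GGWW F=OOGY R=GYRR B=RRWB L=WBOO
After move 3 (R): R=RGRY U=GOWY F=OBGB D=YWYR B=WRGB
After move 4 (R): R=RRYG U=GBWB F=OWGR D=YGYW B=YROB
After move 5 (U): U=WGBB F=RRGR R=YRYG B=WBOB L=OWOO
After move 6 (U): U=BWBG F=YRGR R=WBYG B=OWOB L=RROO
After move 7 (U): U=BBGW F=WBGR R=OWYG B=RROB L=YROO
Query: D face = YGYW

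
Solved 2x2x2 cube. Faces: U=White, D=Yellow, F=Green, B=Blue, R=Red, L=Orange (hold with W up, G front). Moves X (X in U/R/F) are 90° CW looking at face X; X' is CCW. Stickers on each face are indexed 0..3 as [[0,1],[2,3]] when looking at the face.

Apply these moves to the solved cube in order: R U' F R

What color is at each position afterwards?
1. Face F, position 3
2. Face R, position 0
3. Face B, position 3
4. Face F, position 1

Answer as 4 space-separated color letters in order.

After move 1 (R): R=RRRR U=WGWG F=GYGY D=YBYB B=WBWB
After move 2 (U'): U=GGWW F=OOGY R=GYRR B=RRWB L=WBOO
After move 3 (F): F=GOYO U=GGOB R=WYWR D=RGYB L=WYOB
After move 4 (R): R=WWRY U=GOOO F=GGYB D=RWYR B=BRGB
Query 1: F[3] = B
Query 2: R[0] = W
Query 3: B[3] = B
Query 4: F[1] = G

Answer: B W B G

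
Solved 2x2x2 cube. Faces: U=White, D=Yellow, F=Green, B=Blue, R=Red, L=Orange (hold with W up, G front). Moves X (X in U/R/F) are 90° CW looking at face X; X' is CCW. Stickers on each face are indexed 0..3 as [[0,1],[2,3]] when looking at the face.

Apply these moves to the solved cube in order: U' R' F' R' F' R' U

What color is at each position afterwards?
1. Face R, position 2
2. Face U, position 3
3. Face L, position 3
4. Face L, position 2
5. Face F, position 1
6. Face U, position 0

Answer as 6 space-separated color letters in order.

After move 1 (U'): U=WWWW F=OOGG R=GGRR B=RRBB L=BBOO
After move 2 (R'): R=GRGR U=WBWR F=OWGW D=YOYG B=YRYB
After move 3 (F'): F=WWOG U=WBGG R=ORYR D=BOYG L=BROW
After move 4 (R'): R=RROY U=WYGY F=WBOG D=BWYG B=GROB
After move 5 (F'): F=BGWO U=WYRO R=WRBY D=RWYG L=BYOG
After move 6 (R'): R=RYWB U=WORG F=BYWO D=RGYO B=GRWB
After move 7 (U): U=RWGO F=RYWO R=GRWB B=BYWB L=BYOG
Query 1: R[2] = W
Query 2: U[3] = O
Query 3: L[3] = G
Query 4: L[2] = O
Query 5: F[1] = Y
Query 6: U[0] = R

Answer: W O G O Y R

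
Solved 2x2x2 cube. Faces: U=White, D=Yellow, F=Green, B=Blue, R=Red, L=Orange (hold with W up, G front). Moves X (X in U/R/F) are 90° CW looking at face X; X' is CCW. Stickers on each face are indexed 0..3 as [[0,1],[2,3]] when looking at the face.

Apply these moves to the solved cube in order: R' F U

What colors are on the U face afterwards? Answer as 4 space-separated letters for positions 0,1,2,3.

After move 1 (R'): R=RRRR U=WBWB F=GWGW D=YGYG B=YBYB
After move 2 (F): F=GGWW U=WBOO R=WRBR D=RRYG L=OYOG
After move 3 (U): U=OWOB F=WRWW R=YBBR B=OYYB L=GGOG
Query: U face = OWOB

Answer: O W O B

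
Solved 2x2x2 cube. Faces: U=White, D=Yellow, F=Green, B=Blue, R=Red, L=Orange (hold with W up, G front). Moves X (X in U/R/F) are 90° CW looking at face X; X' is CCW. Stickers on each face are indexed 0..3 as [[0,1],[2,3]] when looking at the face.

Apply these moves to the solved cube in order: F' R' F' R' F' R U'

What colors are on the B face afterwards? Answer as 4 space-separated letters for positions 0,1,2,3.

After move 1 (F'): F=GGGG U=WWRR R=YRYR D=OOYY L=OWOW
After move 2 (R'): R=RRYY U=WBRB F=GWGR D=OGYG B=YBOB
After move 3 (F'): F=WRGG U=WBRY R=GROY D=WWYG L=OBOR
After move 4 (R'): R=RYGO U=WORY F=WBGY D=WRYG B=GBWB
After move 5 (F'): F=BYWG U=WORG R=RYWO D=BRYG L=OYOR
After move 6 (R): R=WROY U=WYRG F=BRWG D=BWYG B=GBOB
After move 7 (U'): U=YGWR F=OYWG R=BROY B=WROB L=GBOR
Query: B face = WROB

Answer: W R O B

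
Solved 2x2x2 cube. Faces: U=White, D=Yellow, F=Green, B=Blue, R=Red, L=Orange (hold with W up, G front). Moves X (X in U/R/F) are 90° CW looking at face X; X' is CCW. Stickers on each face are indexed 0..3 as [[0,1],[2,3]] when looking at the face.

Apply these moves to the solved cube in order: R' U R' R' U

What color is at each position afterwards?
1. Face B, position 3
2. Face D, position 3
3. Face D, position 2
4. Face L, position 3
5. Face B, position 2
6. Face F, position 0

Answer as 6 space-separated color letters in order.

After move 1 (R'): R=RRRR U=WBWB F=GWGW D=YGYG B=YBYB
After move 2 (U): U=WWBB F=RRGW R=YBRR B=OOYB L=GWOO
After move 3 (R'): R=BRYR U=WYBO F=RWGB D=YRYW B=GOGB
After move 4 (R'): R=RRBY U=WGBG F=RYGO D=YWYB B=WORB
After move 5 (U): U=BWGG F=RRGO R=WOBY B=GWRB L=RYOO
Query 1: B[3] = B
Query 2: D[3] = B
Query 3: D[2] = Y
Query 4: L[3] = O
Query 5: B[2] = R
Query 6: F[0] = R

Answer: B B Y O R R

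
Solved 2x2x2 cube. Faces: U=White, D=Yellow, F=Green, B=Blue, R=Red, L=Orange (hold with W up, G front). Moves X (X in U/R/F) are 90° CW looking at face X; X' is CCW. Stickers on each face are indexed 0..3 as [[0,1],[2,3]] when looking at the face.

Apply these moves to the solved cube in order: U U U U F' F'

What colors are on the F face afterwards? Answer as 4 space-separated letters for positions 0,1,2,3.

Answer: G G G G

Derivation:
After move 1 (U): U=WWWW F=RRGG R=BBRR B=OOBB L=GGOO
After move 2 (U): U=WWWW F=BBGG R=OORR B=GGBB L=RROO
After move 3 (U): U=WWWW F=OOGG R=GGRR B=RRBB L=BBOO
After move 4 (U): U=WWWW F=GGGG R=RRRR B=BBBB L=OOOO
After move 5 (F'): F=GGGG U=WWRR R=YRYR D=OOYY L=OWOW
After move 6 (F'): F=GGGG U=WWYY R=OROR D=WWYY L=OROR
Query: F face = GGGG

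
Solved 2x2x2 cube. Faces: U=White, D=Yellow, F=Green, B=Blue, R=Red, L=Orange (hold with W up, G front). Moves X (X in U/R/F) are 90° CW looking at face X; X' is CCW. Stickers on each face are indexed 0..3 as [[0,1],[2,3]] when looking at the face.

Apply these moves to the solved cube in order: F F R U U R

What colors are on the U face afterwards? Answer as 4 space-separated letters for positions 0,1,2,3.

After move 1 (F): F=GGGG U=WWOO R=WRWR D=RRYY L=OYOY
After move 2 (F): F=GGGG U=WWYY R=OROR D=WWYY L=OROR
After move 3 (R): R=OORR U=WGYG F=GWGY D=WBYB B=YBWB
After move 4 (U): U=YWGG F=OOGY R=YBRR B=ORWB L=GWOR
After move 5 (U): U=GYGW F=YBGY R=ORRR B=GWWB L=OOOR
After move 6 (R): R=RORR U=GBGY F=YBGB D=WWYG B=WWYB
Query: U face = GBGY

Answer: G B G Y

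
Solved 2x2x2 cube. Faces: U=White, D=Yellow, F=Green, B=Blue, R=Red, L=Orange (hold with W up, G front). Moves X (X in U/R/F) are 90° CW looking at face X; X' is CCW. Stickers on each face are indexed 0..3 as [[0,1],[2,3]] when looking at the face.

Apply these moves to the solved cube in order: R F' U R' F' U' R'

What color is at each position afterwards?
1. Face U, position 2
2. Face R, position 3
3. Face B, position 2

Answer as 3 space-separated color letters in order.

After move 1 (R): R=RRRR U=WGWG F=GYGY D=YBYB B=WBWB
After move 2 (F'): F=YYGG U=WGRR R=BRYR D=OOYB L=OGOW
After move 3 (U): U=RWRG F=BRGG R=WBYR B=OGWB L=YYOW
After move 4 (R'): R=BRWY U=RWRO F=BWGG D=ORYG B=BGOB
After move 5 (F'): F=WGBG U=RWBW R=RROY D=YWYG L=YOOR
After move 6 (U'): U=WWRB F=YOBG R=WGOY B=RROB L=BGOR
After move 7 (R'): R=GYWO U=WORR F=YWBB D=YOYG B=GRWB
Query 1: U[2] = R
Query 2: R[3] = O
Query 3: B[2] = W

Answer: R O W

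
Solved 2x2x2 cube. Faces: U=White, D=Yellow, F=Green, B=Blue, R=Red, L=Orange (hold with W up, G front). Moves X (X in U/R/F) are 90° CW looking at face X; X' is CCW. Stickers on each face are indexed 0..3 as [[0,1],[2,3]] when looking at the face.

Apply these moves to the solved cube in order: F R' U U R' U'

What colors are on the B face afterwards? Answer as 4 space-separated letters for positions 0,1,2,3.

After move 1 (F): F=GGGG U=WWOO R=WRWR D=RRYY L=OYOY
After move 2 (R'): R=RRWW U=WBOB F=GWGO D=RGYG B=YBRB
After move 3 (U): U=OWBB F=RRGO R=YBWW B=OYRB L=GWOY
After move 4 (U): U=BOBW F=YBGO R=OYWW B=GWRB L=RROY
After move 5 (R'): R=YWOW U=BRBG F=YOGW D=RBYO B=GWGB
After move 6 (U'): U=RGBB F=RRGW R=YOOW B=YWGB L=GWOY
Query: B face = YWGB

Answer: Y W G B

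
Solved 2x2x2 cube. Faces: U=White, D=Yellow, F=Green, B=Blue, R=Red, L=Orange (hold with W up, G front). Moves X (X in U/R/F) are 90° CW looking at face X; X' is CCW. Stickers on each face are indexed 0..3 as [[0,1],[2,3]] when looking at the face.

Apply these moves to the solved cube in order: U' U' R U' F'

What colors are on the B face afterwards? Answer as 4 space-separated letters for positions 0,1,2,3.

After move 1 (U'): U=WWWW F=OOGG R=GGRR B=RRBB L=BBOO
After move 2 (U'): U=WWWW F=BBGG R=OORR B=GGBB L=RROO
After move 3 (R): R=RORO U=WBWG F=BYGY D=YBYG B=WGWB
After move 4 (U'): U=BGWW F=RRGY R=BYRO B=ROWB L=WGOO
After move 5 (F'): F=RYRG U=BGBR R=BYYO D=GOYG L=WWOW
Query: B face = ROWB

Answer: R O W B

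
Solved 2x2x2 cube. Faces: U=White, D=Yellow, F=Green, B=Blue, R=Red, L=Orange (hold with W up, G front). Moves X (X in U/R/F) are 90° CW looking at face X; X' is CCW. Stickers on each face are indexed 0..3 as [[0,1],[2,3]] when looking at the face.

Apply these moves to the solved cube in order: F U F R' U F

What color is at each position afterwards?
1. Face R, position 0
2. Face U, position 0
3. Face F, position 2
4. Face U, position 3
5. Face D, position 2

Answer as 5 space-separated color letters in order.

Answer: O Y G W Y

Derivation:
After move 1 (F): F=GGGG U=WWOO R=WRWR D=RRYY L=OYOY
After move 2 (U): U=OWOW F=WRGG R=BBWR B=OYBB L=GGOY
After move 3 (F): F=GWGR U=OWYG R=OBWR D=WBYY L=GROR
After move 4 (R'): R=BROW U=OBYO F=GWGG D=WWYR B=YYBB
After move 5 (U): U=YOOB F=BRGG R=YYOW B=GRBB L=GWOR
After move 6 (F): F=GBGR U=YORW R=OYBW D=OYYR L=GWOW
Query 1: R[0] = O
Query 2: U[0] = Y
Query 3: F[2] = G
Query 4: U[3] = W
Query 5: D[2] = Y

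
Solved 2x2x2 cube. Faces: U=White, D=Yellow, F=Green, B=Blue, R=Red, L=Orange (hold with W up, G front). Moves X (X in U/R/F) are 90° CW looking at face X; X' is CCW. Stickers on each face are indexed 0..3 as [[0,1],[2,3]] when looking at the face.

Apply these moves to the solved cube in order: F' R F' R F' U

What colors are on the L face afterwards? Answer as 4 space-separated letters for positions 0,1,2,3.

Answer: W B O Y

Derivation:
After move 1 (F'): F=GGGG U=WWRR R=YRYR D=OOYY L=OWOW
After move 2 (R): R=YYRR U=WGRG F=GOGY D=OBYB B=RBWB
After move 3 (F'): F=OYGG U=WGYR R=BYOR D=WWYB L=OGOR
After move 4 (R): R=OBRY U=WYYG F=OWGB D=WWYR B=RBGB
After move 5 (F'): F=WBOG U=WYOR R=WBWY D=GRYR L=OGOY
After move 6 (U): U=OWRY F=WBOG R=RBWY B=OGGB L=WBOY
Query: L face = WBOY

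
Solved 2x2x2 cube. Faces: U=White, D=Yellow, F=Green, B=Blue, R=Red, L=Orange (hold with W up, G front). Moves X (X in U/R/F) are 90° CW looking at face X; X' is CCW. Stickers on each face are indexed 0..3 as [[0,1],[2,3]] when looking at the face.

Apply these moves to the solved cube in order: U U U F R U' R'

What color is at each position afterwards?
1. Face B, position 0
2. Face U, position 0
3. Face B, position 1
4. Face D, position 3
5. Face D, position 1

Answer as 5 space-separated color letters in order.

Answer: R O W Y Y

Derivation:
After move 1 (U): U=WWWW F=RRGG R=BBRR B=OOBB L=GGOO
After move 2 (U): U=WWWW F=BBGG R=OORR B=GGBB L=RROO
After move 3 (U): U=WWWW F=OOGG R=GGRR B=RRBB L=BBOO
After move 4 (F): F=GOGO U=WWOB R=WGWR D=RGYY L=BYOY
After move 5 (R): R=WWRG U=WOOO F=GGGY D=RBYR B=BRWB
After move 6 (U'): U=OOWO F=BYGY R=GGRG B=WWWB L=BROY
After move 7 (R'): R=GGGR U=OWWW F=BOGO D=RYYY B=RWBB
Query 1: B[0] = R
Query 2: U[0] = O
Query 3: B[1] = W
Query 4: D[3] = Y
Query 5: D[1] = Y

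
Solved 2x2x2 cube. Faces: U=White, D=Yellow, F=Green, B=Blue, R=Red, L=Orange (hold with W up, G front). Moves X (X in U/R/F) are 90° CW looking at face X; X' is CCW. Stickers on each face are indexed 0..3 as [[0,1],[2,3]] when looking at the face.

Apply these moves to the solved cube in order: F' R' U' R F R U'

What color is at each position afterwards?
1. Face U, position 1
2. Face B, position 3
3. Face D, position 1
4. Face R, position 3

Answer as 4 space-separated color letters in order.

After move 1 (F'): F=GGGG U=WWRR R=YRYR D=OOYY L=OWOW
After move 2 (R'): R=RRYY U=WBRB F=GWGR D=OGYG B=YBOB
After move 3 (U'): U=BBWR F=OWGR R=GWYY B=RROB L=YBOW
After move 4 (R): R=YGYW U=BWWR F=OGGG D=OOYR B=RRBB
After move 5 (F): F=GOGG U=BWWB R=WGRW D=YYYR L=YOOO
After move 6 (R): R=RWWG U=BOWG F=GYGR D=YBYR B=BRWB
After move 7 (U'): U=OGBW F=YOGR R=GYWG B=RWWB L=BROO
Query 1: U[1] = G
Query 2: B[3] = B
Query 3: D[1] = B
Query 4: R[3] = G

Answer: G B B G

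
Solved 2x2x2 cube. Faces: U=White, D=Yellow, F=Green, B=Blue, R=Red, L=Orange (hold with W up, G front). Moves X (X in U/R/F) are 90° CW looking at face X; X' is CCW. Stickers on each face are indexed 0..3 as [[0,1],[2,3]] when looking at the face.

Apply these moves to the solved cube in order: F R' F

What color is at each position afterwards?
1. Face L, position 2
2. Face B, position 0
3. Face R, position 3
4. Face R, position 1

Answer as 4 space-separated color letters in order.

Answer: O Y W R

Derivation:
After move 1 (F): F=GGGG U=WWOO R=WRWR D=RRYY L=OYOY
After move 2 (R'): R=RRWW U=WBOB F=GWGO D=RGYG B=YBRB
After move 3 (F): F=GGOW U=WBYY R=ORBW D=WRYG L=OROG
Query 1: L[2] = O
Query 2: B[0] = Y
Query 3: R[3] = W
Query 4: R[1] = R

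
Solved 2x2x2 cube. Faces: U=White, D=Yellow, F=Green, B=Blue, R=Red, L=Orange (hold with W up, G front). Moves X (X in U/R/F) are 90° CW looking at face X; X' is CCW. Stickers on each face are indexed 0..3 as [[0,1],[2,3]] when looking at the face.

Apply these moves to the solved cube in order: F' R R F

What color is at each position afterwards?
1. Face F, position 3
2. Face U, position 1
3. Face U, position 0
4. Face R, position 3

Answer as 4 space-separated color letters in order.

After move 1 (F'): F=GGGG U=WWRR R=YRYR D=OOYY L=OWOW
After move 2 (R): R=YYRR U=WGRG F=GOGY D=OBYB B=RBWB
After move 3 (R): R=RYRY U=WORY F=GBGB D=OWYR B=GBGB
After move 4 (F): F=GGBB U=WOWW R=RYYY D=RRYR L=OOOW
Query 1: F[3] = B
Query 2: U[1] = O
Query 3: U[0] = W
Query 4: R[3] = Y

Answer: B O W Y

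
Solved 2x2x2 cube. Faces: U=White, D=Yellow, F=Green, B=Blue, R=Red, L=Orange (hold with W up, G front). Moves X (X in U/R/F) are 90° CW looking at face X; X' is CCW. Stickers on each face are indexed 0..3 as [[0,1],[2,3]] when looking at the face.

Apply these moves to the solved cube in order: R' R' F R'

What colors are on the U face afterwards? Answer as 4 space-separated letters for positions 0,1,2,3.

Answer: W G O G

Derivation:
After move 1 (R'): R=RRRR U=WBWB F=GWGW D=YGYG B=YBYB
After move 2 (R'): R=RRRR U=WYWY F=GBGB D=YWYW B=GBGB
After move 3 (F): F=GGBB U=WYOO R=WRYR D=RRYW L=OYOW
After move 4 (R'): R=RRWY U=WGOG F=GYBO D=RGYB B=WBRB
Query: U face = WGOG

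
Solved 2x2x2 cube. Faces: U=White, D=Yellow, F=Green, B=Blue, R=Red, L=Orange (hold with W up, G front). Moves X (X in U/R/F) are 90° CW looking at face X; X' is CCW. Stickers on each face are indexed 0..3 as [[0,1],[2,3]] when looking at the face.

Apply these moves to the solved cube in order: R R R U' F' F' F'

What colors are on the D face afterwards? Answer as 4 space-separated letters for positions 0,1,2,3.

Answer: R G Y G

Derivation:
After move 1 (R): R=RRRR U=WGWG F=GYGY D=YBYB B=WBWB
After move 2 (R): R=RRRR U=WYWY F=GBGB D=YWYW B=GBGB
After move 3 (R): R=RRRR U=WBWB F=GWGW D=YGYG B=YBYB
After move 4 (U'): U=BBWW F=OOGW R=GWRR B=RRYB L=YBOO
After move 5 (F'): F=OWOG U=BBGR R=GWYR D=BOYG L=YWOW
After move 6 (F'): F=WGOO U=BBGY R=OWBR D=WWYG L=YROG
After move 7 (F'): F=GOWO U=BBOB R=WWWR D=RGYG L=YYOG
Query: D face = RGYG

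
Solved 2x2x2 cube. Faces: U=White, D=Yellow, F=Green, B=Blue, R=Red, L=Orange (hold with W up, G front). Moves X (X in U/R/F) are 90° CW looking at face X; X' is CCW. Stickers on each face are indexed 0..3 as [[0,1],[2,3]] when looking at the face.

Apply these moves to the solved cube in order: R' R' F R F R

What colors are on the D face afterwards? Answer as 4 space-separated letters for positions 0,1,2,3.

After move 1 (R'): R=RRRR U=WBWB F=GWGW D=YGYG B=YBYB
After move 2 (R'): R=RRRR U=WYWY F=GBGB D=YWYW B=GBGB
After move 3 (F): F=GGBB U=WYOO R=WRYR D=RRYW L=OYOW
After move 4 (R): R=YWRR U=WGOB F=GRBW D=RGYG B=OBYB
After move 5 (F): F=BGWR U=WGWY R=OWBR D=RYYG L=OROG
After move 6 (R): R=BORW U=WGWR F=BYWG D=RYYO B=YBGB
Query: D face = RYYO

Answer: R Y Y O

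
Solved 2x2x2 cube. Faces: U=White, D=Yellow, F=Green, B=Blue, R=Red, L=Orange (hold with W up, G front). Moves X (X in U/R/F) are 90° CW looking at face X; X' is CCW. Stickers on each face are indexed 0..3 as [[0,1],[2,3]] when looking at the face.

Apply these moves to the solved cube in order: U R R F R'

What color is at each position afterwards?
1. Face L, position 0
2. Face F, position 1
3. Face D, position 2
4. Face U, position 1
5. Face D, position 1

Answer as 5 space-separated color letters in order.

Answer: G Y Y R R

Derivation:
After move 1 (U): U=WWWW F=RRGG R=BBRR B=OOBB L=GGOO
After move 2 (R): R=RBRB U=WRWG F=RYGY D=YBYO B=WOWB
After move 3 (R): R=RRBB U=WYWY F=RBGO D=YWYW B=GORB
After move 4 (F): F=GROB U=WYOG R=WRYB D=BRYW L=GYOW
After move 5 (R'): R=RBWY U=WROG F=GYOG D=BRYB B=WORB
Query 1: L[0] = G
Query 2: F[1] = Y
Query 3: D[2] = Y
Query 4: U[1] = R
Query 5: D[1] = R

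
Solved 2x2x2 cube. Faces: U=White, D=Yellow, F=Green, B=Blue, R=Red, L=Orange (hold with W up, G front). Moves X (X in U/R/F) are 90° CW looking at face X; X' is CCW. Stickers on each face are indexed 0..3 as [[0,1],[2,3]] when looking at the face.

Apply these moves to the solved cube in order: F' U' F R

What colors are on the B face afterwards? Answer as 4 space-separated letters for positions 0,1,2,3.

After move 1 (F'): F=GGGG U=WWRR R=YRYR D=OOYY L=OWOW
After move 2 (U'): U=WRWR F=OWGG R=GGYR B=YRBB L=BBOW
After move 3 (F): F=GOGW U=WRWB R=WGRR D=YGYY L=BOOO
After move 4 (R): R=RWRG U=WOWW F=GGGY D=YBYY B=BRRB
Query: B face = BRRB

Answer: B R R B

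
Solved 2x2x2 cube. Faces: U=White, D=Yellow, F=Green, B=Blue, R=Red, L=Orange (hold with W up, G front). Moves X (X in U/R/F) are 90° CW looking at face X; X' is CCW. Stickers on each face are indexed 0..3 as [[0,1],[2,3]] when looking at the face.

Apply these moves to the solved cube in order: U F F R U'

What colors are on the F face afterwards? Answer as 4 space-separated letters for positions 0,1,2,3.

After move 1 (U): U=WWWW F=RRGG R=BBRR B=OOBB L=GGOO
After move 2 (F): F=GRGR U=WWOG R=WBWR D=RBYY L=GYOY
After move 3 (F): F=GGRR U=WWYY R=OBGR D=WWYY L=GROB
After move 4 (R): R=GORB U=WGYR F=GWRY D=WBYO B=YOWB
After move 5 (U'): U=GRWY F=GRRY R=GWRB B=GOWB L=YOOB
Query: F face = GRRY

Answer: G R R Y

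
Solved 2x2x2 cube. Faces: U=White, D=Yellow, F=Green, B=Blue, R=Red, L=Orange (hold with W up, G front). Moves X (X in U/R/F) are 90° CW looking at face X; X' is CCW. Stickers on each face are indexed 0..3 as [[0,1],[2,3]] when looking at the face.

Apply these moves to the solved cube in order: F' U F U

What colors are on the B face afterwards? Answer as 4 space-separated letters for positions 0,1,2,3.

After move 1 (F'): F=GGGG U=WWRR R=YRYR D=OOYY L=OWOW
After move 2 (U): U=RWRW F=YRGG R=BBYR B=OWBB L=GGOW
After move 3 (F): F=GYGR U=RWWG R=RBWR D=YBYY L=GOOO
After move 4 (U): U=WRGW F=RBGR R=OWWR B=GOBB L=GYOO
Query: B face = GOBB

Answer: G O B B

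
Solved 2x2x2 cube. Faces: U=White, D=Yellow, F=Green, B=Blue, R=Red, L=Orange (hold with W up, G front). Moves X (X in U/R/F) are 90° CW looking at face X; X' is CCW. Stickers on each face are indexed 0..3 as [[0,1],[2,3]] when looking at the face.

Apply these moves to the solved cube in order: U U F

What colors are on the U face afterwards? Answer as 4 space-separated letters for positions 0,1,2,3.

Answer: W W O R

Derivation:
After move 1 (U): U=WWWW F=RRGG R=BBRR B=OOBB L=GGOO
After move 2 (U): U=WWWW F=BBGG R=OORR B=GGBB L=RROO
After move 3 (F): F=GBGB U=WWOR R=WOWR D=ROYY L=RYOY
Query: U face = WWOR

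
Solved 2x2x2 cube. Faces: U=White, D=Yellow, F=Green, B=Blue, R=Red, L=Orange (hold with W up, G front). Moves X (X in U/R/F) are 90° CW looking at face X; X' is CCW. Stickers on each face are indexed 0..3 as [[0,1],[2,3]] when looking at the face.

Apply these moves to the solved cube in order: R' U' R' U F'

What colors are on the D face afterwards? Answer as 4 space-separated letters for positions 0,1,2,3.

After move 1 (R'): R=RRRR U=WBWB F=GWGW D=YGYG B=YBYB
After move 2 (U'): U=BBWW F=OOGW R=GWRR B=RRYB L=YBOO
After move 3 (R'): R=WRGR U=BYWR F=OBGW D=YOYW B=GRGB
After move 4 (U): U=WBRY F=WRGW R=GRGR B=YBGB L=OBOO
After move 5 (F'): F=RWWG U=WBGG R=ORYR D=BOYW L=OYOR
Query: D face = BOYW

Answer: B O Y W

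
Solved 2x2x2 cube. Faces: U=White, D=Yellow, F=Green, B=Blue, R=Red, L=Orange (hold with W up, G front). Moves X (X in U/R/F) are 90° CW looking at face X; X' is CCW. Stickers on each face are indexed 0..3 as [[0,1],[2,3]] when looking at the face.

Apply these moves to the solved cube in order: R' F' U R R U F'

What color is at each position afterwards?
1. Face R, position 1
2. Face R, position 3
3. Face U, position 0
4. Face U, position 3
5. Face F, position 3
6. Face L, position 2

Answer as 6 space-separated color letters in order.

Answer: B Y R B G O

Derivation:
After move 1 (R'): R=RRRR U=WBWB F=GWGW D=YGYG B=YBYB
After move 2 (F'): F=WWGG U=WBRR R=GRYR D=OOYG L=OBOW
After move 3 (U): U=RWRB F=GRGG R=YBYR B=OBYB L=WWOW
After move 4 (R): R=YYRB U=RRRG F=GOGG D=OYYO B=BBWB
After move 5 (R): R=RYBY U=RORG F=GYGO D=OWYB B=GBRB
After move 6 (U): U=RRGO F=RYGO R=GBBY B=WWRB L=GYOW
After move 7 (F'): F=YORG U=RRGB R=WBOY D=YWYB L=GOOG
Query 1: R[1] = B
Query 2: R[3] = Y
Query 3: U[0] = R
Query 4: U[3] = B
Query 5: F[3] = G
Query 6: L[2] = O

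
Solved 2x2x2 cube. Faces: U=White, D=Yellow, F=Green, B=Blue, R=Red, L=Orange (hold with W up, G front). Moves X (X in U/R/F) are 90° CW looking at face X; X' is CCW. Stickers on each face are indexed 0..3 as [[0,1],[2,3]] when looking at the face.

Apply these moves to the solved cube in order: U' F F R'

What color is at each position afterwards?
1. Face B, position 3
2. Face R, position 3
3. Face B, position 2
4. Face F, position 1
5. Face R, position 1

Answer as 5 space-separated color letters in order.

After move 1 (U'): U=WWWW F=OOGG R=GGRR B=RRBB L=BBOO
After move 2 (F): F=GOGO U=WWOB R=WGWR D=RGYY L=BYOY
After move 3 (F): F=GGOO U=WWYY R=OGBR D=WWYY L=BROG
After move 4 (R'): R=GROB U=WBYR F=GWOY D=WGYO B=YRWB
Query 1: B[3] = B
Query 2: R[3] = B
Query 3: B[2] = W
Query 4: F[1] = W
Query 5: R[1] = R

Answer: B B W W R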